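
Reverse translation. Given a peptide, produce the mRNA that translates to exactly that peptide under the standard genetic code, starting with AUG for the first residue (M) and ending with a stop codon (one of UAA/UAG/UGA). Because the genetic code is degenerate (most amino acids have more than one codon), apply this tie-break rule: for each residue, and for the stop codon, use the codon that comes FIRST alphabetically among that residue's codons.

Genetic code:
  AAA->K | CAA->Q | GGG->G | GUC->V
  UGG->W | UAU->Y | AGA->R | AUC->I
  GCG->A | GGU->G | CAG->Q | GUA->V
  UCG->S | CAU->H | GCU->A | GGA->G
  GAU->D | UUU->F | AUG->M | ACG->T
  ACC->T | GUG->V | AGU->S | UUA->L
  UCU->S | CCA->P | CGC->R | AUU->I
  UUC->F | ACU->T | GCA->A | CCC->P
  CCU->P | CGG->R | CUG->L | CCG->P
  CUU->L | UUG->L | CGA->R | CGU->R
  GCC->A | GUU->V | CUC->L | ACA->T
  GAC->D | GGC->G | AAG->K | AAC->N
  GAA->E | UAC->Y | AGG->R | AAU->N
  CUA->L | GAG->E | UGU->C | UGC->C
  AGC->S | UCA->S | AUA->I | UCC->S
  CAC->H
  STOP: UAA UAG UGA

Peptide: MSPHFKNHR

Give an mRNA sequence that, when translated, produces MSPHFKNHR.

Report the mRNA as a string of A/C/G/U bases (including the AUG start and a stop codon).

Answer: mRNA: AUGAGCCCACACUUCAAAAACCACAGAUAA

Derivation:
residue 1: M -> AUG (start codon)
residue 2: S codons sorted = AGC,AGU,UCA,UCC,UCG,UCU -> pick first = AGC
residue 3: P codons sorted = CCA,CCC,CCG,CCU -> pick first = CCA
residue 4: H codons sorted = CAC,CAU -> pick first = CAC
residue 5: F codons sorted = UUC,UUU -> pick first = UUC
residue 6: K codons sorted = AAA,AAG -> pick first = AAA
residue 7: N codons sorted = AAC,AAU -> pick first = AAC
residue 8: H codons sorted = CAC,CAU -> pick first = CAC
residue 9: R codons sorted = AGA,AGG,CGA,CGC,CGG,CGU -> pick first = AGA
terminator: stop codons sorted = UAA,UAG,UGA -> pick first = UAA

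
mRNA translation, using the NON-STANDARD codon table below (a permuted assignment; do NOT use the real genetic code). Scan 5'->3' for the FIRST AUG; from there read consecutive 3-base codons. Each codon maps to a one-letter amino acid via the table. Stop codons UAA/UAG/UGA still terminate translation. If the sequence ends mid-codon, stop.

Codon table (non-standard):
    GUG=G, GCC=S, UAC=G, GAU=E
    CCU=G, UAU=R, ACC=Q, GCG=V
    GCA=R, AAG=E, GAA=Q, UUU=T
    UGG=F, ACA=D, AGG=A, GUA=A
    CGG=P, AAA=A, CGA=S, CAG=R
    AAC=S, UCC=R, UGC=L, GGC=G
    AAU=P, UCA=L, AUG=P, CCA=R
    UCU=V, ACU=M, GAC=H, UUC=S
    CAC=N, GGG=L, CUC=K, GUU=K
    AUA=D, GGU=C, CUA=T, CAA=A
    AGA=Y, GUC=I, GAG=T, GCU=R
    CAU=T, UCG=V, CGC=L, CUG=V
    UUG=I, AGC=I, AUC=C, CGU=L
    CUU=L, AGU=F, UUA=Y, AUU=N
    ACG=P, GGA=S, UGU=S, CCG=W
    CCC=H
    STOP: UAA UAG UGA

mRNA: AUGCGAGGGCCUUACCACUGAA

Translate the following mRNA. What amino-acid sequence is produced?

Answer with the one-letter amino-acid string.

Answer: PSLGGN

Derivation:
start AUG at pos 0
pos 0: AUG -> P; peptide=P
pos 3: CGA -> S; peptide=PS
pos 6: GGG -> L; peptide=PSL
pos 9: CCU -> G; peptide=PSLG
pos 12: UAC -> G; peptide=PSLGG
pos 15: CAC -> N; peptide=PSLGGN
pos 18: UGA -> STOP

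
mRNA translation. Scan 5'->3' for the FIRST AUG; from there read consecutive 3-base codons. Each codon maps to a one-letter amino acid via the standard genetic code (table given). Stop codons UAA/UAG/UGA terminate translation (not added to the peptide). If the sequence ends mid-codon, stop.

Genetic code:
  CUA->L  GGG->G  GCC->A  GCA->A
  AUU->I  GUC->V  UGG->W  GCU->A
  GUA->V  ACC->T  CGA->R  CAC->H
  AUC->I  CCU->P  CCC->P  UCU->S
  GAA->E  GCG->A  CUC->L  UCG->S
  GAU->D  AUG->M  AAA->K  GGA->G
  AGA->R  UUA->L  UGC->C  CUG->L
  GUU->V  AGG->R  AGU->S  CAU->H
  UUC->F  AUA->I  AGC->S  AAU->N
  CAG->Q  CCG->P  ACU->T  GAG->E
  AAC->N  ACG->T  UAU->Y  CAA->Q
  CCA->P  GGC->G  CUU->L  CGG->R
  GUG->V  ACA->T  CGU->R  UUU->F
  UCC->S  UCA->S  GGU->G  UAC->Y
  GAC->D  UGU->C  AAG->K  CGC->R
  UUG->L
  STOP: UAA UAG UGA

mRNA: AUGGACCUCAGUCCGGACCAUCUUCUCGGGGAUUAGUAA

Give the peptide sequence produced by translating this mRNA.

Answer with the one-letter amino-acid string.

Answer: MDLSPDHLLGD

Derivation:
start AUG at pos 0
pos 0: AUG -> M; peptide=M
pos 3: GAC -> D; peptide=MD
pos 6: CUC -> L; peptide=MDL
pos 9: AGU -> S; peptide=MDLS
pos 12: CCG -> P; peptide=MDLSP
pos 15: GAC -> D; peptide=MDLSPD
pos 18: CAU -> H; peptide=MDLSPDH
pos 21: CUU -> L; peptide=MDLSPDHL
pos 24: CUC -> L; peptide=MDLSPDHLL
pos 27: GGG -> G; peptide=MDLSPDHLLG
pos 30: GAU -> D; peptide=MDLSPDHLLGD
pos 33: UAG -> STOP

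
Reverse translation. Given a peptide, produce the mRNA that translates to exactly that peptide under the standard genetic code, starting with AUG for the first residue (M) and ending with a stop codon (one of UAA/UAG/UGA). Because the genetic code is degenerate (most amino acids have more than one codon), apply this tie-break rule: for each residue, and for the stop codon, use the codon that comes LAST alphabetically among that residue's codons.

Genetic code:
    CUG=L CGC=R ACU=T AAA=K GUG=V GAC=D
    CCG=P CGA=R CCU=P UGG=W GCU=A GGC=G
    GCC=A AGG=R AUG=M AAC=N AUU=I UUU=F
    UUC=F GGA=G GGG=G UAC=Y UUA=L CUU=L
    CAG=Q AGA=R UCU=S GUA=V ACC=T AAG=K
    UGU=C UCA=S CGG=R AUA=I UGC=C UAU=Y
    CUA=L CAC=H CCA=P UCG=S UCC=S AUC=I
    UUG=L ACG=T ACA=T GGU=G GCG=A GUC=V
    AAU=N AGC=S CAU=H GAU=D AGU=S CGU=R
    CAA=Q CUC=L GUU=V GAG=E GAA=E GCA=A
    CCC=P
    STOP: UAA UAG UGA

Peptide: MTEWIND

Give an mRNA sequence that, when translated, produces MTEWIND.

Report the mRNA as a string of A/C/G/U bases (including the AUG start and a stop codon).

Answer: mRNA: AUGACUGAGUGGAUUAAUGAUUGA

Derivation:
residue 1: M -> AUG (start codon)
residue 2: T codons sorted = ACA,ACC,ACG,ACU -> pick last = ACU
residue 3: E codons sorted = GAA,GAG -> pick last = GAG
residue 4: W -> UGG (only codon)
residue 5: I codons sorted = AUA,AUC,AUU -> pick last = AUU
residue 6: N codons sorted = AAC,AAU -> pick last = AAU
residue 7: D codons sorted = GAC,GAU -> pick last = GAU
terminator: stop codons sorted = UAA,UAG,UGA -> pick last = UGA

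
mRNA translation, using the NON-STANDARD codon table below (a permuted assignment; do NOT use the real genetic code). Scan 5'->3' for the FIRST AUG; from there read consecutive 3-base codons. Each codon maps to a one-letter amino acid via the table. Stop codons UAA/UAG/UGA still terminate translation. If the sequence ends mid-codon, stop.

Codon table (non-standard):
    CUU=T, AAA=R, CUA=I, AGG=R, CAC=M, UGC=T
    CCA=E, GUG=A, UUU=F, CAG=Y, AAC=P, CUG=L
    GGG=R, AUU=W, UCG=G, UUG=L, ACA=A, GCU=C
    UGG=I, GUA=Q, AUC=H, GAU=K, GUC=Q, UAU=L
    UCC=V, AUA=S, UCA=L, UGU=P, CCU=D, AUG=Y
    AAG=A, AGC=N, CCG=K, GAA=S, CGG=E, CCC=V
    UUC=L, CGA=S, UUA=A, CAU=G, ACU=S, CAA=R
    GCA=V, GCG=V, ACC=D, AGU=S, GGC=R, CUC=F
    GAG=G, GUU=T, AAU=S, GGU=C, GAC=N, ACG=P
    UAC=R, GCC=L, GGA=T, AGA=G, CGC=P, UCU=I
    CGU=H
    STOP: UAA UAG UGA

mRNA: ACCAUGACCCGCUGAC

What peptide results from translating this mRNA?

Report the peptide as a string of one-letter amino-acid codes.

Answer: YDP

Derivation:
start AUG at pos 3
pos 3: AUG -> Y; peptide=Y
pos 6: ACC -> D; peptide=YD
pos 9: CGC -> P; peptide=YDP
pos 12: UGA -> STOP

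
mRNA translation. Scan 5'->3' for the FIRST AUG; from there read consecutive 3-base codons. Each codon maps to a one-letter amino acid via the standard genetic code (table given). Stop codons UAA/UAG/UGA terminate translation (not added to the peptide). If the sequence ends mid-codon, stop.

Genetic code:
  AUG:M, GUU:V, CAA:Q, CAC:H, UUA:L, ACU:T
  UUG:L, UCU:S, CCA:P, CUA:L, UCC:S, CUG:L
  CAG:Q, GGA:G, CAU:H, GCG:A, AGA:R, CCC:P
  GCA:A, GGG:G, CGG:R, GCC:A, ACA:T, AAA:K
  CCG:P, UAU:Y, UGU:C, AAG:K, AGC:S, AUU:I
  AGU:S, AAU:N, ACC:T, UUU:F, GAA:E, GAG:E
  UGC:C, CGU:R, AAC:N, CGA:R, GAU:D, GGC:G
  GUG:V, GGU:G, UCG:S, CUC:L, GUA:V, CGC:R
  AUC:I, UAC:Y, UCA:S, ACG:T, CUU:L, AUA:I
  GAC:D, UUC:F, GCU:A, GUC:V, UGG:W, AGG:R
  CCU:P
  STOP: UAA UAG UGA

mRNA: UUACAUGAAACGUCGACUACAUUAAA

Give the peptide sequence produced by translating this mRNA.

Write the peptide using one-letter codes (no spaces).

Answer: MKRRLH

Derivation:
start AUG at pos 4
pos 4: AUG -> M; peptide=M
pos 7: AAA -> K; peptide=MK
pos 10: CGU -> R; peptide=MKR
pos 13: CGA -> R; peptide=MKRR
pos 16: CUA -> L; peptide=MKRRL
pos 19: CAU -> H; peptide=MKRRLH
pos 22: UAA -> STOP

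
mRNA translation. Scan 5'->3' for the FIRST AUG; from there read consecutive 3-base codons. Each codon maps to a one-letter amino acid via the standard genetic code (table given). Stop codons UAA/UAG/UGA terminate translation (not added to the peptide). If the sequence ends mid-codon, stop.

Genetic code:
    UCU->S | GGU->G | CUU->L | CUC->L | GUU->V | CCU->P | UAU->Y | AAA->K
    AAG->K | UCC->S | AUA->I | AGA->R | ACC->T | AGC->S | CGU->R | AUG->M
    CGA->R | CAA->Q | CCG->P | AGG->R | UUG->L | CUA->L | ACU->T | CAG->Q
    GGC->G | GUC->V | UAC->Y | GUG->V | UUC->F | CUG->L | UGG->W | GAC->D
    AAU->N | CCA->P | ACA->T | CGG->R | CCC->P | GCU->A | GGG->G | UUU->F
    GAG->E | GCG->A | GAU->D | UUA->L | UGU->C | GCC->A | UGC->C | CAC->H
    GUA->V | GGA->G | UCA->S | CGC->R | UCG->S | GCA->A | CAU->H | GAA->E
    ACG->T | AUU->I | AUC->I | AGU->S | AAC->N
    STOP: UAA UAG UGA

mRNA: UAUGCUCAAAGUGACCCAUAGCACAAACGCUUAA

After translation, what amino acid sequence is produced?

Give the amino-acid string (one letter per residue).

Answer: MLKVTHSTNA

Derivation:
start AUG at pos 1
pos 1: AUG -> M; peptide=M
pos 4: CUC -> L; peptide=ML
pos 7: AAA -> K; peptide=MLK
pos 10: GUG -> V; peptide=MLKV
pos 13: ACC -> T; peptide=MLKVT
pos 16: CAU -> H; peptide=MLKVTH
pos 19: AGC -> S; peptide=MLKVTHS
pos 22: ACA -> T; peptide=MLKVTHST
pos 25: AAC -> N; peptide=MLKVTHSTN
pos 28: GCU -> A; peptide=MLKVTHSTNA
pos 31: UAA -> STOP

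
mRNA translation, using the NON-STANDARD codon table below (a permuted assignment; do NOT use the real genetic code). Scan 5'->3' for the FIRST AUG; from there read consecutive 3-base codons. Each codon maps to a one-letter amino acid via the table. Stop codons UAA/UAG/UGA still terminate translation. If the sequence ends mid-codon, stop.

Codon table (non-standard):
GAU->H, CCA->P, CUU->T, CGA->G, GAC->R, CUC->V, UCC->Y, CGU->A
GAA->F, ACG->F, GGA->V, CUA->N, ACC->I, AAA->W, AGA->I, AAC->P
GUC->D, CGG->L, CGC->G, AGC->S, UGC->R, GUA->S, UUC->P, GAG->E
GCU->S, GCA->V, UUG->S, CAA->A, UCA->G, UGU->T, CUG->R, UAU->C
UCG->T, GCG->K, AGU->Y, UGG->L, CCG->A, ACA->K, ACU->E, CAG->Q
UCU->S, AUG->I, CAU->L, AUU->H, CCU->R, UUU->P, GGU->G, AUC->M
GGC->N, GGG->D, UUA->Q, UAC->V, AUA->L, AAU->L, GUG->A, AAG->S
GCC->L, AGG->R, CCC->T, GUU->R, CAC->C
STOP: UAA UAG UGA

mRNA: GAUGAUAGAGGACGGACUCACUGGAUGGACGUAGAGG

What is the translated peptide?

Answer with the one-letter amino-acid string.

Answer: ILERVVEVLF

Derivation:
start AUG at pos 1
pos 1: AUG -> I; peptide=I
pos 4: AUA -> L; peptide=IL
pos 7: GAG -> E; peptide=ILE
pos 10: GAC -> R; peptide=ILER
pos 13: GGA -> V; peptide=ILERV
pos 16: CUC -> V; peptide=ILERVV
pos 19: ACU -> E; peptide=ILERVVE
pos 22: GGA -> V; peptide=ILERVVEV
pos 25: UGG -> L; peptide=ILERVVEVL
pos 28: ACG -> F; peptide=ILERVVEVLF
pos 31: UAG -> STOP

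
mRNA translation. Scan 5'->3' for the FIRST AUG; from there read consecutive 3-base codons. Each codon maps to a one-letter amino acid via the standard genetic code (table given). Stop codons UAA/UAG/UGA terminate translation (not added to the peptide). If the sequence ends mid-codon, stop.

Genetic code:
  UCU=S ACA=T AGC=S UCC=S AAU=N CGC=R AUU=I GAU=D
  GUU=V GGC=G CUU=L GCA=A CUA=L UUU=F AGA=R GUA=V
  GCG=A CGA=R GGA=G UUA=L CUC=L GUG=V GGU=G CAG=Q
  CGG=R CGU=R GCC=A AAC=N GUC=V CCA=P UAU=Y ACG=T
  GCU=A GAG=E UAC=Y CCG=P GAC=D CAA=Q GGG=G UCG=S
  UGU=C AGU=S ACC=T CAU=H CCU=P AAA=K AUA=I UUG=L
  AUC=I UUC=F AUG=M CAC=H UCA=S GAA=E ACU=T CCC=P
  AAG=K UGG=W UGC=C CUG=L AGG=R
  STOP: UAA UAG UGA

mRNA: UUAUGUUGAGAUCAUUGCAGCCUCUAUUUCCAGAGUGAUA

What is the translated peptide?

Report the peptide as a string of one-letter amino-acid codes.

start AUG at pos 2
pos 2: AUG -> M; peptide=M
pos 5: UUG -> L; peptide=ML
pos 8: AGA -> R; peptide=MLR
pos 11: UCA -> S; peptide=MLRS
pos 14: UUG -> L; peptide=MLRSL
pos 17: CAG -> Q; peptide=MLRSLQ
pos 20: CCU -> P; peptide=MLRSLQP
pos 23: CUA -> L; peptide=MLRSLQPL
pos 26: UUU -> F; peptide=MLRSLQPLF
pos 29: CCA -> P; peptide=MLRSLQPLFP
pos 32: GAG -> E; peptide=MLRSLQPLFPE
pos 35: UGA -> STOP

Answer: MLRSLQPLFPE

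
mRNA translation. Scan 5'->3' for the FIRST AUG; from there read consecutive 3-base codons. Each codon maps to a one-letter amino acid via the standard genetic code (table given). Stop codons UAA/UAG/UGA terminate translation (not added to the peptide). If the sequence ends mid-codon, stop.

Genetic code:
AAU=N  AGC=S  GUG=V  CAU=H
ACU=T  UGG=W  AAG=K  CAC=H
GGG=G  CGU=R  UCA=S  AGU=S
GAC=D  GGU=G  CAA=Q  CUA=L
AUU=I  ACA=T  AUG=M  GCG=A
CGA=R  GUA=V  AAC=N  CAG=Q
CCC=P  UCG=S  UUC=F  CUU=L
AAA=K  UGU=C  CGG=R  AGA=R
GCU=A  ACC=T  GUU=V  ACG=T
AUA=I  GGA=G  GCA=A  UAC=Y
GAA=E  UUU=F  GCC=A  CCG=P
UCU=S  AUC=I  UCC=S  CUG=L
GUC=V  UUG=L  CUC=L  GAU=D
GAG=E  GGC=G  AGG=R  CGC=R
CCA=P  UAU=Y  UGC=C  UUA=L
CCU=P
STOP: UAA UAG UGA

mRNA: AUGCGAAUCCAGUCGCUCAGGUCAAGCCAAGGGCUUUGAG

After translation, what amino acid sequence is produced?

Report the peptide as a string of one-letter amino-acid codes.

Answer: MRIQSLRSSQGL

Derivation:
start AUG at pos 0
pos 0: AUG -> M; peptide=M
pos 3: CGA -> R; peptide=MR
pos 6: AUC -> I; peptide=MRI
pos 9: CAG -> Q; peptide=MRIQ
pos 12: UCG -> S; peptide=MRIQS
pos 15: CUC -> L; peptide=MRIQSL
pos 18: AGG -> R; peptide=MRIQSLR
pos 21: UCA -> S; peptide=MRIQSLRS
pos 24: AGC -> S; peptide=MRIQSLRSS
pos 27: CAA -> Q; peptide=MRIQSLRSSQ
pos 30: GGG -> G; peptide=MRIQSLRSSQG
pos 33: CUU -> L; peptide=MRIQSLRSSQGL
pos 36: UGA -> STOP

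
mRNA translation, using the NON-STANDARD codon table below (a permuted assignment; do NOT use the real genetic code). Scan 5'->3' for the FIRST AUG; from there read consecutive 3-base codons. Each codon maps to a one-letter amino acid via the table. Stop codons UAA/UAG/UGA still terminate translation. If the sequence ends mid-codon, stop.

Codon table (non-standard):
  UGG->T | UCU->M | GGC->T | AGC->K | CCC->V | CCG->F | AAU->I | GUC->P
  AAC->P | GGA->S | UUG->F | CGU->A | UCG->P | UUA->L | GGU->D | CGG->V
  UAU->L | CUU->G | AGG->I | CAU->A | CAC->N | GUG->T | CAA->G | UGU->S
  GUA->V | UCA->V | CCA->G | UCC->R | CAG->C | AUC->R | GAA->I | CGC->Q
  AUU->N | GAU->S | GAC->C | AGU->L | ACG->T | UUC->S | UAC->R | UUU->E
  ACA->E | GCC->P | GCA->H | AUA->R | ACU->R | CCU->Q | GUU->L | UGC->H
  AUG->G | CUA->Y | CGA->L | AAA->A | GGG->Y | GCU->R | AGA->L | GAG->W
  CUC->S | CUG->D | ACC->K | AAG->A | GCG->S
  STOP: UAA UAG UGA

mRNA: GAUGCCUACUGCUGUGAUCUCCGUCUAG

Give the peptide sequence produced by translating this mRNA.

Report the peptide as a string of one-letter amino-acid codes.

Answer: GQRRTRRP

Derivation:
start AUG at pos 1
pos 1: AUG -> G; peptide=G
pos 4: CCU -> Q; peptide=GQ
pos 7: ACU -> R; peptide=GQR
pos 10: GCU -> R; peptide=GQRR
pos 13: GUG -> T; peptide=GQRRT
pos 16: AUC -> R; peptide=GQRRTR
pos 19: UCC -> R; peptide=GQRRTRR
pos 22: GUC -> P; peptide=GQRRTRRP
pos 25: UAG -> STOP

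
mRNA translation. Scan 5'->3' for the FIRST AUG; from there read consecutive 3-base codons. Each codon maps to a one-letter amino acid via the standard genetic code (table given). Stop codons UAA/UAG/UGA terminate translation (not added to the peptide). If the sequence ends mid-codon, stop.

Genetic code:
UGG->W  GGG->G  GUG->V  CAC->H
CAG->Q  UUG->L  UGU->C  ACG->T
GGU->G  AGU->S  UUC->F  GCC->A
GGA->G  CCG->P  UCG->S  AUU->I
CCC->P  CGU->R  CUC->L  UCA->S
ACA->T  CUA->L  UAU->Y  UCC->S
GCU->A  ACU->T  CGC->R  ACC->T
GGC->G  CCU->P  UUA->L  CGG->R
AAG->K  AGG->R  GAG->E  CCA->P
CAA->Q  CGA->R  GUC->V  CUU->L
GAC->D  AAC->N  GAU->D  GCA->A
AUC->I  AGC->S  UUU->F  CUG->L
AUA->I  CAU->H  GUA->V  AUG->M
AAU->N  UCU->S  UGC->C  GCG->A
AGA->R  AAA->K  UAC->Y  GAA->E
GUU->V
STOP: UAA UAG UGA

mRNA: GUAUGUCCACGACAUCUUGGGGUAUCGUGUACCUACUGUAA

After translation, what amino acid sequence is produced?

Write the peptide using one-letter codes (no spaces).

Answer: MSTTSWGIVYLL

Derivation:
start AUG at pos 2
pos 2: AUG -> M; peptide=M
pos 5: UCC -> S; peptide=MS
pos 8: ACG -> T; peptide=MST
pos 11: ACA -> T; peptide=MSTT
pos 14: UCU -> S; peptide=MSTTS
pos 17: UGG -> W; peptide=MSTTSW
pos 20: GGU -> G; peptide=MSTTSWG
pos 23: AUC -> I; peptide=MSTTSWGI
pos 26: GUG -> V; peptide=MSTTSWGIV
pos 29: UAC -> Y; peptide=MSTTSWGIVY
pos 32: CUA -> L; peptide=MSTTSWGIVYL
pos 35: CUG -> L; peptide=MSTTSWGIVYLL
pos 38: UAA -> STOP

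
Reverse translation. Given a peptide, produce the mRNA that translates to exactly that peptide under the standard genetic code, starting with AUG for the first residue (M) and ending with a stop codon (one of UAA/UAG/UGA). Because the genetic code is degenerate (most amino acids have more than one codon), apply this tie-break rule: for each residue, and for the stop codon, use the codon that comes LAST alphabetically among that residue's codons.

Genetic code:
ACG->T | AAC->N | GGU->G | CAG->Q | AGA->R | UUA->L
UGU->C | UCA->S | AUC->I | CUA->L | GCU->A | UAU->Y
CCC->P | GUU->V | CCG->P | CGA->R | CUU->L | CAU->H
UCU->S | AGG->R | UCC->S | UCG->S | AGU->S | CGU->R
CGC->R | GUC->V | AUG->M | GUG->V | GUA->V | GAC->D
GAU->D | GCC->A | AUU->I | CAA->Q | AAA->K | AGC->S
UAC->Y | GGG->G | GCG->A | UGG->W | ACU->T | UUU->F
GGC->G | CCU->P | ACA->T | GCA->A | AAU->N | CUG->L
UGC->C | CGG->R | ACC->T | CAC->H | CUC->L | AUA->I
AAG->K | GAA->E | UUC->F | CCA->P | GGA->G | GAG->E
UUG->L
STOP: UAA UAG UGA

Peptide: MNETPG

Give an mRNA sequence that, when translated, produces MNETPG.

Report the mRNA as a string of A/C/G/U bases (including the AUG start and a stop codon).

residue 1: M -> AUG (start codon)
residue 2: N codons sorted = AAC,AAU -> pick last = AAU
residue 3: E codons sorted = GAA,GAG -> pick last = GAG
residue 4: T codons sorted = ACA,ACC,ACG,ACU -> pick last = ACU
residue 5: P codons sorted = CCA,CCC,CCG,CCU -> pick last = CCU
residue 6: G codons sorted = GGA,GGC,GGG,GGU -> pick last = GGU
terminator: stop codons sorted = UAA,UAG,UGA -> pick last = UGA

Answer: mRNA: AUGAAUGAGACUCCUGGUUGA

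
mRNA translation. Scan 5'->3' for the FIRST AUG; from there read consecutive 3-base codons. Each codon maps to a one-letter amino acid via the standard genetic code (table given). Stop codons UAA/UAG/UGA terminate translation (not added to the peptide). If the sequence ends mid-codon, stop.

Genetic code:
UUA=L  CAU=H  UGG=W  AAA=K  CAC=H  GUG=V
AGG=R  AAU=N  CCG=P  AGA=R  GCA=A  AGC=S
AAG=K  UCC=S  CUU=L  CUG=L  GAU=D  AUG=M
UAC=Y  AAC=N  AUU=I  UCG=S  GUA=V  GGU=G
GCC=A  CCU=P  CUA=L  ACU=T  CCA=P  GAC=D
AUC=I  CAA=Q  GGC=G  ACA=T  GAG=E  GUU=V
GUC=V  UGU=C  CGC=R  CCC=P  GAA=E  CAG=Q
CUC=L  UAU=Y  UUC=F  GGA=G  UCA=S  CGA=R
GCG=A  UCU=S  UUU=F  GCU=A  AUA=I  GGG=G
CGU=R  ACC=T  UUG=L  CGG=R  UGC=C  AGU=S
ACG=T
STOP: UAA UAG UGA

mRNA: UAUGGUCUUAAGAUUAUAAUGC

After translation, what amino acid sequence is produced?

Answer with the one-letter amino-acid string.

start AUG at pos 1
pos 1: AUG -> M; peptide=M
pos 4: GUC -> V; peptide=MV
pos 7: UUA -> L; peptide=MVL
pos 10: AGA -> R; peptide=MVLR
pos 13: UUA -> L; peptide=MVLRL
pos 16: UAA -> STOP

Answer: MVLRL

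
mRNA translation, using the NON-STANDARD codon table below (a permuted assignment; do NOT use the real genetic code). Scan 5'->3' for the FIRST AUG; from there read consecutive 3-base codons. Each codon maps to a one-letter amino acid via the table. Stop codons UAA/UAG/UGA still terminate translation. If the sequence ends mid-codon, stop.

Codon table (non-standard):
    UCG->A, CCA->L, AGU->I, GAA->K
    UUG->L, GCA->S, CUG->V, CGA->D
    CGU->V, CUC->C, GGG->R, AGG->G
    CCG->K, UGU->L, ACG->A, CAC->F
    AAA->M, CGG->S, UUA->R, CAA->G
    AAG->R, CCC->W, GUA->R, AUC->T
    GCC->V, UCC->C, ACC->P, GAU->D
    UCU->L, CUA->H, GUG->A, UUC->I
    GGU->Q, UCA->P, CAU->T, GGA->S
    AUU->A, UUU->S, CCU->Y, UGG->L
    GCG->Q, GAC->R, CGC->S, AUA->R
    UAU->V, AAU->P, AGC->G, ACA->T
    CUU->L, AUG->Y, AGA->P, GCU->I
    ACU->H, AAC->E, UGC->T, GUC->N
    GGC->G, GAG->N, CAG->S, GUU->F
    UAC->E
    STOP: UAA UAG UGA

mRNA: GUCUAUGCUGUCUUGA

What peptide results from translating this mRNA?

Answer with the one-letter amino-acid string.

Answer: YVL

Derivation:
start AUG at pos 4
pos 4: AUG -> Y; peptide=Y
pos 7: CUG -> V; peptide=YV
pos 10: UCU -> L; peptide=YVL
pos 13: UGA -> STOP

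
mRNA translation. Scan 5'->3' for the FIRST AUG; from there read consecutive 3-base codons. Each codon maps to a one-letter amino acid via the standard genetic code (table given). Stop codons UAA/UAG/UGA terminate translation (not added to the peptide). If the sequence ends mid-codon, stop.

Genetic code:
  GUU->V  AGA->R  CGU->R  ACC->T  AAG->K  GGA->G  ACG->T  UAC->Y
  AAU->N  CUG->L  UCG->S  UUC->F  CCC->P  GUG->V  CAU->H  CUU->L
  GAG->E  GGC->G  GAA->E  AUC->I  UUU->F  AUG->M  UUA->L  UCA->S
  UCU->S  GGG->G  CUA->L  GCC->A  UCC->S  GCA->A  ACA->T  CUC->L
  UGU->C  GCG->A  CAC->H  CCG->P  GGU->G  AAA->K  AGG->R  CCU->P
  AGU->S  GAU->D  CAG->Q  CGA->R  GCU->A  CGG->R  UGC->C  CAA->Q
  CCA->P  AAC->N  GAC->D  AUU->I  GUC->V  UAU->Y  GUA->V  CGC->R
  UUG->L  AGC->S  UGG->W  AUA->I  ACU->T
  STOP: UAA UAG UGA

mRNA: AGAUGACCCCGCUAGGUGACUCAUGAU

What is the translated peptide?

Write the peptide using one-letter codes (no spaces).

start AUG at pos 2
pos 2: AUG -> M; peptide=M
pos 5: ACC -> T; peptide=MT
pos 8: CCG -> P; peptide=MTP
pos 11: CUA -> L; peptide=MTPL
pos 14: GGU -> G; peptide=MTPLG
pos 17: GAC -> D; peptide=MTPLGD
pos 20: UCA -> S; peptide=MTPLGDS
pos 23: UGA -> STOP

Answer: MTPLGDS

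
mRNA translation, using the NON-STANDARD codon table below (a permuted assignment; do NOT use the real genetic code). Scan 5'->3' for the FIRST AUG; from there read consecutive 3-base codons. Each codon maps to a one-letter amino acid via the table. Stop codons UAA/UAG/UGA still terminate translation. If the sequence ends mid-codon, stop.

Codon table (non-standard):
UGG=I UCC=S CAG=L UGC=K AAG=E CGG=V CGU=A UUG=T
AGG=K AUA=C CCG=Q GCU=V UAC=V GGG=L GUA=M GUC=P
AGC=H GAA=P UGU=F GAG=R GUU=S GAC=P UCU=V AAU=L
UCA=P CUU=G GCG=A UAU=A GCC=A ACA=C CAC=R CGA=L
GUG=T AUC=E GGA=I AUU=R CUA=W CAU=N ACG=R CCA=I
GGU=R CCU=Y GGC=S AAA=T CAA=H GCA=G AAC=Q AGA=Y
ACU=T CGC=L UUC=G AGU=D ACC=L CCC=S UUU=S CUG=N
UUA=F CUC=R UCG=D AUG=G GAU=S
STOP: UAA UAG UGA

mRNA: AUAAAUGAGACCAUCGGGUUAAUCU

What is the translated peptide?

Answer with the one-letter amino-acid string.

start AUG at pos 4
pos 4: AUG -> G; peptide=G
pos 7: AGA -> Y; peptide=GY
pos 10: CCA -> I; peptide=GYI
pos 13: UCG -> D; peptide=GYID
pos 16: GGU -> R; peptide=GYIDR
pos 19: UAA -> STOP

Answer: GYIDR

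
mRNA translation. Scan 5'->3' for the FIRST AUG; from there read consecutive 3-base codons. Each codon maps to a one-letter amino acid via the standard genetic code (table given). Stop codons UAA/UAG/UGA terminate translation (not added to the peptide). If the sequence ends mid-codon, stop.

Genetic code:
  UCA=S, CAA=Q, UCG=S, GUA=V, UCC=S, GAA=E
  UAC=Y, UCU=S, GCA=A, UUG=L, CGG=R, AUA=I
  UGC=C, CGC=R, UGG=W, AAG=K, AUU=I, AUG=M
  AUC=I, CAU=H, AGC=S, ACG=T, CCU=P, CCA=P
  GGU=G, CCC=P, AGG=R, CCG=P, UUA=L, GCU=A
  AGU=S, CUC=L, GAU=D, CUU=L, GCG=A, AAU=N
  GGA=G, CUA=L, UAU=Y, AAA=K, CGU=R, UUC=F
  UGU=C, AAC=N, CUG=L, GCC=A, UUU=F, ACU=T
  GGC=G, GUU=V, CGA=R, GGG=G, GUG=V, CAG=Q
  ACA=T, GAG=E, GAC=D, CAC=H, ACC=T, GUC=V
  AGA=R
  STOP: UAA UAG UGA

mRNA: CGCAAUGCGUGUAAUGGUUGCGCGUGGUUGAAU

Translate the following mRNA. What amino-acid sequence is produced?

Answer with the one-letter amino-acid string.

start AUG at pos 4
pos 4: AUG -> M; peptide=M
pos 7: CGU -> R; peptide=MR
pos 10: GUA -> V; peptide=MRV
pos 13: AUG -> M; peptide=MRVM
pos 16: GUU -> V; peptide=MRVMV
pos 19: GCG -> A; peptide=MRVMVA
pos 22: CGU -> R; peptide=MRVMVAR
pos 25: GGU -> G; peptide=MRVMVARG
pos 28: UGA -> STOP

Answer: MRVMVARG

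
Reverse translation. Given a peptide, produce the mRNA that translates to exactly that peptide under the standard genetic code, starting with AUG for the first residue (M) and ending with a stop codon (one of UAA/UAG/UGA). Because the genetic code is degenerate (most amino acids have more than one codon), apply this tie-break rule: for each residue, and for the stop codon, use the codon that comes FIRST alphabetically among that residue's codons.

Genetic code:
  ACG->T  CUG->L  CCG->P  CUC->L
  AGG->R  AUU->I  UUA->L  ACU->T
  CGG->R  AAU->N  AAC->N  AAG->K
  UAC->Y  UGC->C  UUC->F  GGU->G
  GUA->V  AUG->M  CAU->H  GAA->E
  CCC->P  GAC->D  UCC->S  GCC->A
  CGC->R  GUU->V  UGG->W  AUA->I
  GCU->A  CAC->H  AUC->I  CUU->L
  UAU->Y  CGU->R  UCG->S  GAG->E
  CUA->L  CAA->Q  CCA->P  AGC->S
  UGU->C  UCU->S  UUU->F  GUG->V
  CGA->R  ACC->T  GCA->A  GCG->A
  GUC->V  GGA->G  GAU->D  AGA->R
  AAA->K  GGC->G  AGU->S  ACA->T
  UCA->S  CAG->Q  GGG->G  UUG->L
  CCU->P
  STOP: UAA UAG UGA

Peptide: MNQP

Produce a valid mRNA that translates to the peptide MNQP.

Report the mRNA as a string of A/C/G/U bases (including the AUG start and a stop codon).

residue 1: M -> AUG (start codon)
residue 2: N codons sorted = AAC,AAU -> pick first = AAC
residue 3: Q codons sorted = CAA,CAG -> pick first = CAA
residue 4: P codons sorted = CCA,CCC,CCG,CCU -> pick first = CCA
terminator: stop codons sorted = UAA,UAG,UGA -> pick first = UAA

Answer: mRNA: AUGAACCAACCAUAA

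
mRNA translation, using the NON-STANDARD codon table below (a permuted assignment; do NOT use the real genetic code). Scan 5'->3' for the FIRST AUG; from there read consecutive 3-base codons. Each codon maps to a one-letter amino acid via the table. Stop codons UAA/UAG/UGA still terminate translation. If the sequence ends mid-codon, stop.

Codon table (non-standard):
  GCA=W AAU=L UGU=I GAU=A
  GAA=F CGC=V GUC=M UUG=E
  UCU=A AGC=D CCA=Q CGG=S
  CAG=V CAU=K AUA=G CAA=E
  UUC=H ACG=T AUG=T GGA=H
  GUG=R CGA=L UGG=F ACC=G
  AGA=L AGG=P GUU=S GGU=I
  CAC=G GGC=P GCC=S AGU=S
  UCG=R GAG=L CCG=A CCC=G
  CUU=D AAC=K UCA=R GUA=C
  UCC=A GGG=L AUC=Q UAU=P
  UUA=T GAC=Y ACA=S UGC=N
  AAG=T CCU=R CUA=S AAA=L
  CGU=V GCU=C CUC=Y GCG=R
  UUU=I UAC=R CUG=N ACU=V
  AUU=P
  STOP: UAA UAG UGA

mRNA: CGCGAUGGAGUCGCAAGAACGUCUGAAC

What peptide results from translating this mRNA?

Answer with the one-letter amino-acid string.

start AUG at pos 4
pos 4: AUG -> T; peptide=T
pos 7: GAG -> L; peptide=TL
pos 10: UCG -> R; peptide=TLR
pos 13: CAA -> E; peptide=TLRE
pos 16: GAA -> F; peptide=TLREF
pos 19: CGU -> V; peptide=TLREFV
pos 22: CUG -> N; peptide=TLREFVN
pos 25: AAC -> K; peptide=TLREFVNK
pos 28: only 0 nt remain (<3), stop (end of mRNA)

Answer: TLREFVNK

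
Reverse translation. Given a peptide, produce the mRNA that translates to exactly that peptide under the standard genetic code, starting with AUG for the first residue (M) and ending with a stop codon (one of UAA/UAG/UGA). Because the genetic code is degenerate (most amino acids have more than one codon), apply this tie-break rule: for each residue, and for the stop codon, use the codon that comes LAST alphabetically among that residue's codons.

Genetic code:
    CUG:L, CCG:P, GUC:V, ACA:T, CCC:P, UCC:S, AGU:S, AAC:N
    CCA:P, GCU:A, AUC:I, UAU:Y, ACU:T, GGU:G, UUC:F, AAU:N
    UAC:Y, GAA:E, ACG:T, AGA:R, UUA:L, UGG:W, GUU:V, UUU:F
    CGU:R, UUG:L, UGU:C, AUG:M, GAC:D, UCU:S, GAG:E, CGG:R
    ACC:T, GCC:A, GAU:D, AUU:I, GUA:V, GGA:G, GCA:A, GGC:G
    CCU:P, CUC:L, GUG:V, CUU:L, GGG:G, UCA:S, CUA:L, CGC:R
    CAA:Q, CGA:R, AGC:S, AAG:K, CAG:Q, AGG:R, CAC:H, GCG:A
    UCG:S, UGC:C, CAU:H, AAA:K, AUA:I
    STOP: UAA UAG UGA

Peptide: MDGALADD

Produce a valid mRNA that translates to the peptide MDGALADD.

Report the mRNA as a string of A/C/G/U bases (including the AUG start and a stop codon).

residue 1: M -> AUG (start codon)
residue 2: D codons sorted = GAC,GAU -> pick last = GAU
residue 3: G codons sorted = GGA,GGC,GGG,GGU -> pick last = GGU
residue 4: A codons sorted = GCA,GCC,GCG,GCU -> pick last = GCU
residue 5: L codons sorted = CUA,CUC,CUG,CUU,UUA,UUG -> pick last = UUG
residue 6: A codons sorted = GCA,GCC,GCG,GCU -> pick last = GCU
residue 7: D codons sorted = GAC,GAU -> pick last = GAU
residue 8: D codons sorted = GAC,GAU -> pick last = GAU
terminator: stop codons sorted = UAA,UAG,UGA -> pick last = UGA

Answer: mRNA: AUGGAUGGUGCUUUGGCUGAUGAUUGA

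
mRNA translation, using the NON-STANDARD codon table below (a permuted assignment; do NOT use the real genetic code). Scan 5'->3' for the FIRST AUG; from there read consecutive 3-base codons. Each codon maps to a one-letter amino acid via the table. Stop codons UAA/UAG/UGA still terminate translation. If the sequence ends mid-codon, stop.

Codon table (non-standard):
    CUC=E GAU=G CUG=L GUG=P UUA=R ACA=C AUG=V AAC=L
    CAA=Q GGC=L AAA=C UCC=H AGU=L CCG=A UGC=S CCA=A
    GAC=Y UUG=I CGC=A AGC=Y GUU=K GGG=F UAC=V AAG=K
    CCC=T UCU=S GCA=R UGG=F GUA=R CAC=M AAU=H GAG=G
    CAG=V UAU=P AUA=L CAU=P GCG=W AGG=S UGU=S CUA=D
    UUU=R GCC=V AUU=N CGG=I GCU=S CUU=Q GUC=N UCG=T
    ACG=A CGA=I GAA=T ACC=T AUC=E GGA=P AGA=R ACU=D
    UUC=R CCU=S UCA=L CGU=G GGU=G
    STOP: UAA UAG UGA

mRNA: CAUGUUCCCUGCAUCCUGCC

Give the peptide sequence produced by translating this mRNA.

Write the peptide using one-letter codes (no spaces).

Answer: VRSRHS

Derivation:
start AUG at pos 1
pos 1: AUG -> V; peptide=V
pos 4: UUC -> R; peptide=VR
pos 7: CCU -> S; peptide=VRS
pos 10: GCA -> R; peptide=VRSR
pos 13: UCC -> H; peptide=VRSRH
pos 16: UGC -> S; peptide=VRSRHS
pos 19: only 1 nt remain (<3), stop (end of mRNA)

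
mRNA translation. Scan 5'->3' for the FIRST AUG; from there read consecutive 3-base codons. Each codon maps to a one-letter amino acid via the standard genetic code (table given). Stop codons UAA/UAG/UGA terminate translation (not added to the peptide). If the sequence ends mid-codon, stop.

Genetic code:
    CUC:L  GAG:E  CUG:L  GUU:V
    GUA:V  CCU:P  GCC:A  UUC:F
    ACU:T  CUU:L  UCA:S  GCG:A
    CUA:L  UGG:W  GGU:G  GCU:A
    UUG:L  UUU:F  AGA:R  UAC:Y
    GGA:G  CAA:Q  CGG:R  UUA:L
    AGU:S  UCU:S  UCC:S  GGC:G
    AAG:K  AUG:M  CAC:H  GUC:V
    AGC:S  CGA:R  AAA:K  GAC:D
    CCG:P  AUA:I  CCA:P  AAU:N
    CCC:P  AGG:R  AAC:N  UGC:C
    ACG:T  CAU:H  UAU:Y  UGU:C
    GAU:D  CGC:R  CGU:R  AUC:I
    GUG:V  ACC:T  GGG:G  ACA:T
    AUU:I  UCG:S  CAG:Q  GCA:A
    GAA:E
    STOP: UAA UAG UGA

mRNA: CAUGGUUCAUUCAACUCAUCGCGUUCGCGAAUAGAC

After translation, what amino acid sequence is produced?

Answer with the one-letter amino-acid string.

Answer: MVHSTHRVRE

Derivation:
start AUG at pos 1
pos 1: AUG -> M; peptide=M
pos 4: GUU -> V; peptide=MV
pos 7: CAU -> H; peptide=MVH
pos 10: UCA -> S; peptide=MVHS
pos 13: ACU -> T; peptide=MVHST
pos 16: CAU -> H; peptide=MVHSTH
pos 19: CGC -> R; peptide=MVHSTHR
pos 22: GUU -> V; peptide=MVHSTHRV
pos 25: CGC -> R; peptide=MVHSTHRVR
pos 28: GAA -> E; peptide=MVHSTHRVRE
pos 31: UAG -> STOP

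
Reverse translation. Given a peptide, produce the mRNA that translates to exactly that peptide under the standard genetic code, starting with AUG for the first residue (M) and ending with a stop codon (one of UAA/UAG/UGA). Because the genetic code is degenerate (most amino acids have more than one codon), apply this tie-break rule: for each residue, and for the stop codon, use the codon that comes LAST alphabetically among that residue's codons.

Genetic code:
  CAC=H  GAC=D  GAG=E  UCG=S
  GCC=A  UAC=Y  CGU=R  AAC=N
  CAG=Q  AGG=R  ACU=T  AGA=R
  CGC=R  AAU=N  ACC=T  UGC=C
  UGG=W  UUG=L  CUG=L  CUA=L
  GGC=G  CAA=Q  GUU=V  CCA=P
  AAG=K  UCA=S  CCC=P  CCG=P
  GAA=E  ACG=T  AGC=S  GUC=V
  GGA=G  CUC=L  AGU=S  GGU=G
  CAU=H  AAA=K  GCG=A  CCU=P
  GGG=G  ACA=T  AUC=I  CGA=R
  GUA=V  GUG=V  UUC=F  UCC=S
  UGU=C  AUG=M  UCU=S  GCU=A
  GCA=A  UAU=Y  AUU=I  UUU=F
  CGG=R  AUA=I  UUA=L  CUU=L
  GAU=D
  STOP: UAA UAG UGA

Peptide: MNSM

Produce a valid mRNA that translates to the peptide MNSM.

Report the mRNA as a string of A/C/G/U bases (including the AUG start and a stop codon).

residue 1: M -> AUG (start codon)
residue 2: N codons sorted = AAC,AAU -> pick last = AAU
residue 3: S codons sorted = AGC,AGU,UCA,UCC,UCG,UCU -> pick last = UCU
residue 4: M -> AUG (only codon)
terminator: stop codons sorted = UAA,UAG,UGA -> pick last = UGA

Answer: mRNA: AUGAAUUCUAUGUGA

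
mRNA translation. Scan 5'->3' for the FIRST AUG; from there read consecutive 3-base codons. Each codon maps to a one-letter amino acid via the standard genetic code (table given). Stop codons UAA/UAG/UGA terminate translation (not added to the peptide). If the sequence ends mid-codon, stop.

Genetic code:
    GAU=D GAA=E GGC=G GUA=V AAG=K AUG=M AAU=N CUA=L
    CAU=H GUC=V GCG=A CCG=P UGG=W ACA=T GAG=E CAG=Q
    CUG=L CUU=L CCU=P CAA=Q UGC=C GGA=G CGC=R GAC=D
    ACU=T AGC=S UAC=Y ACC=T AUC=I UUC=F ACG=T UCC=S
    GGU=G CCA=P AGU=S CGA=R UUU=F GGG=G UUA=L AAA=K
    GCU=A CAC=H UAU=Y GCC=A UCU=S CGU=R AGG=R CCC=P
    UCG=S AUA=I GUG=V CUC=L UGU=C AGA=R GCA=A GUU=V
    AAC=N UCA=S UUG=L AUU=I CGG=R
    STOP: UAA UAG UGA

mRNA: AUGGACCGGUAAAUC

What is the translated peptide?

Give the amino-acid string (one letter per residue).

Answer: MDR

Derivation:
start AUG at pos 0
pos 0: AUG -> M; peptide=M
pos 3: GAC -> D; peptide=MD
pos 6: CGG -> R; peptide=MDR
pos 9: UAA -> STOP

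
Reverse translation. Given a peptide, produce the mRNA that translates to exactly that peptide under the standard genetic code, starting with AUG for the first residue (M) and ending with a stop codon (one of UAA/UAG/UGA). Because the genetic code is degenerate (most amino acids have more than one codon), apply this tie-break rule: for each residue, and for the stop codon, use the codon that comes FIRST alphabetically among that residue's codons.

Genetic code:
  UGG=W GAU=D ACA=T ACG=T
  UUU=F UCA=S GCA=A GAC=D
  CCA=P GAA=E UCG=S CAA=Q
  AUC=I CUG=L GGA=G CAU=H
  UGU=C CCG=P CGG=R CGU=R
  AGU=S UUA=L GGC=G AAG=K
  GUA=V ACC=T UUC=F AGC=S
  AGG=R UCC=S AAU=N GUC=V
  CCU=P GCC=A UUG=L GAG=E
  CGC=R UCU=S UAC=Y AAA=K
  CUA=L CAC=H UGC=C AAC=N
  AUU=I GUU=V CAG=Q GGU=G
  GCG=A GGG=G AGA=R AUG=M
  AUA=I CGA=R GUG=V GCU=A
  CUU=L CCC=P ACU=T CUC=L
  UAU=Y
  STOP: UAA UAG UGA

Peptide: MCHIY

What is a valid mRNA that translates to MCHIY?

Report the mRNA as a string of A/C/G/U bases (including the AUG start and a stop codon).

residue 1: M -> AUG (start codon)
residue 2: C codons sorted = UGC,UGU -> pick first = UGC
residue 3: H codons sorted = CAC,CAU -> pick first = CAC
residue 4: I codons sorted = AUA,AUC,AUU -> pick first = AUA
residue 5: Y codons sorted = UAC,UAU -> pick first = UAC
terminator: stop codons sorted = UAA,UAG,UGA -> pick first = UAA

Answer: mRNA: AUGUGCCACAUAUACUAA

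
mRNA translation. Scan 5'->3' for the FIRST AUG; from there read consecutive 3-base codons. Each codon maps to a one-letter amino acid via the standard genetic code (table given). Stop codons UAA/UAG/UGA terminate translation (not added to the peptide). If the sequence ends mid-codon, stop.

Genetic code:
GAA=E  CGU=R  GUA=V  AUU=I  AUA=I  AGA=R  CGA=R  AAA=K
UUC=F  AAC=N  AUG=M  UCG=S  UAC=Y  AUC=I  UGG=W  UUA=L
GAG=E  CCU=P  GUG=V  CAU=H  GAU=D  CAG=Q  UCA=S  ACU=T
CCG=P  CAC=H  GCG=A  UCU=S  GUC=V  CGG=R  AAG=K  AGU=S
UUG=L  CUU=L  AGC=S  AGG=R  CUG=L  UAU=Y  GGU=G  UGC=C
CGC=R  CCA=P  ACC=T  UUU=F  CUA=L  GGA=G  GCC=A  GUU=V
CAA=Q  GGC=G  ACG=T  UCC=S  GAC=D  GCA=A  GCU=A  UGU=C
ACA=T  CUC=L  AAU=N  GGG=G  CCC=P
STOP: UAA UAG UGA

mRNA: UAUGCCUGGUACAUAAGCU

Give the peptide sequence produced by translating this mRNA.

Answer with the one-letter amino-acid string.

Answer: MPGT

Derivation:
start AUG at pos 1
pos 1: AUG -> M; peptide=M
pos 4: CCU -> P; peptide=MP
pos 7: GGU -> G; peptide=MPG
pos 10: ACA -> T; peptide=MPGT
pos 13: UAA -> STOP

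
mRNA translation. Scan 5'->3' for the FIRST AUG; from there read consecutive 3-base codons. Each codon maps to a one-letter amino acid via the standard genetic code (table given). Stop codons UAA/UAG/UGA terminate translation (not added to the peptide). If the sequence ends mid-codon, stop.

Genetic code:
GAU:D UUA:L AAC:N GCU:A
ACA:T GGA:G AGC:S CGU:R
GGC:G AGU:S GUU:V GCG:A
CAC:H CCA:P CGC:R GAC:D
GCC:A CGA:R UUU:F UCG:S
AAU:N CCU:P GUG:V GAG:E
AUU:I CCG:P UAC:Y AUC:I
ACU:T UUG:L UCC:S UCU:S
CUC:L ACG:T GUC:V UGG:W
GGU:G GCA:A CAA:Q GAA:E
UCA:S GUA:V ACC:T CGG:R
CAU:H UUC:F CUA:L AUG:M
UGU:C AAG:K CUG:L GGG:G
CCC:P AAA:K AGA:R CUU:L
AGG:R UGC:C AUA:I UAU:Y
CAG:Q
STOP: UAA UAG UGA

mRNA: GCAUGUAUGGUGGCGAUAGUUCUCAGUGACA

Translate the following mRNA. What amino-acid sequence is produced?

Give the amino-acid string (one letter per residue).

Answer: MYGGDSSQ

Derivation:
start AUG at pos 2
pos 2: AUG -> M; peptide=M
pos 5: UAU -> Y; peptide=MY
pos 8: GGU -> G; peptide=MYG
pos 11: GGC -> G; peptide=MYGG
pos 14: GAU -> D; peptide=MYGGD
pos 17: AGU -> S; peptide=MYGGDS
pos 20: UCU -> S; peptide=MYGGDSS
pos 23: CAG -> Q; peptide=MYGGDSSQ
pos 26: UGA -> STOP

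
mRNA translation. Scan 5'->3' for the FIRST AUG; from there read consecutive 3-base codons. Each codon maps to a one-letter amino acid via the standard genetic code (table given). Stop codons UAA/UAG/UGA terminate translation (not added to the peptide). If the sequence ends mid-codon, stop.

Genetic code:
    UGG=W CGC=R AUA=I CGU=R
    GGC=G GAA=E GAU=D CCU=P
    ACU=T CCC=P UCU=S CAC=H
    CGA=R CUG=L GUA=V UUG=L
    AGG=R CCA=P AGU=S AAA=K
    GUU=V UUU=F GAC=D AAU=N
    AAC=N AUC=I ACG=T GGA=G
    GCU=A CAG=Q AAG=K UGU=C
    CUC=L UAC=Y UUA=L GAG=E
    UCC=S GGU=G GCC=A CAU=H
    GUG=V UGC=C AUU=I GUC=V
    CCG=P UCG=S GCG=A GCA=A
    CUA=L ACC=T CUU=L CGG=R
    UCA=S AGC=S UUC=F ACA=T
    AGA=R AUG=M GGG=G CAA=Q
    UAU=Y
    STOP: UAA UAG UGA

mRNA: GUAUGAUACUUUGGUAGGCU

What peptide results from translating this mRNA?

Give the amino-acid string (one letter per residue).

start AUG at pos 2
pos 2: AUG -> M; peptide=M
pos 5: AUA -> I; peptide=MI
pos 8: CUU -> L; peptide=MIL
pos 11: UGG -> W; peptide=MILW
pos 14: UAG -> STOP

Answer: MILW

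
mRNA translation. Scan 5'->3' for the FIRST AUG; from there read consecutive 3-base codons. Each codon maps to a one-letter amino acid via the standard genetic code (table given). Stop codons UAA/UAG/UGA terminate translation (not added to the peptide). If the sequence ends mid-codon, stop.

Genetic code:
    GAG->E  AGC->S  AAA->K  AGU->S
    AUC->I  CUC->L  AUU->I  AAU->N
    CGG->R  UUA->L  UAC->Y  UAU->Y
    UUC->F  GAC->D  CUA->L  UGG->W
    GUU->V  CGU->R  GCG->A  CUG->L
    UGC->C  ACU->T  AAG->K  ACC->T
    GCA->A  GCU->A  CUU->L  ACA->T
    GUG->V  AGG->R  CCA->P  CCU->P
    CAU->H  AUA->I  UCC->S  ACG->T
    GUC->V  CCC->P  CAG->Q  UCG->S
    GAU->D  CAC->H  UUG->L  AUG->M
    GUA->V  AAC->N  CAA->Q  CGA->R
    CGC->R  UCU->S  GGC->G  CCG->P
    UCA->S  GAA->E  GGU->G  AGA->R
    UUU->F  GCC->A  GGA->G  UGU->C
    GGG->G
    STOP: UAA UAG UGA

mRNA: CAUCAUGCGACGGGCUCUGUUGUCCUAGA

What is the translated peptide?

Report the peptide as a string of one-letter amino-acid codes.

start AUG at pos 4
pos 4: AUG -> M; peptide=M
pos 7: CGA -> R; peptide=MR
pos 10: CGG -> R; peptide=MRR
pos 13: GCU -> A; peptide=MRRA
pos 16: CUG -> L; peptide=MRRAL
pos 19: UUG -> L; peptide=MRRALL
pos 22: UCC -> S; peptide=MRRALLS
pos 25: UAG -> STOP

Answer: MRRALLS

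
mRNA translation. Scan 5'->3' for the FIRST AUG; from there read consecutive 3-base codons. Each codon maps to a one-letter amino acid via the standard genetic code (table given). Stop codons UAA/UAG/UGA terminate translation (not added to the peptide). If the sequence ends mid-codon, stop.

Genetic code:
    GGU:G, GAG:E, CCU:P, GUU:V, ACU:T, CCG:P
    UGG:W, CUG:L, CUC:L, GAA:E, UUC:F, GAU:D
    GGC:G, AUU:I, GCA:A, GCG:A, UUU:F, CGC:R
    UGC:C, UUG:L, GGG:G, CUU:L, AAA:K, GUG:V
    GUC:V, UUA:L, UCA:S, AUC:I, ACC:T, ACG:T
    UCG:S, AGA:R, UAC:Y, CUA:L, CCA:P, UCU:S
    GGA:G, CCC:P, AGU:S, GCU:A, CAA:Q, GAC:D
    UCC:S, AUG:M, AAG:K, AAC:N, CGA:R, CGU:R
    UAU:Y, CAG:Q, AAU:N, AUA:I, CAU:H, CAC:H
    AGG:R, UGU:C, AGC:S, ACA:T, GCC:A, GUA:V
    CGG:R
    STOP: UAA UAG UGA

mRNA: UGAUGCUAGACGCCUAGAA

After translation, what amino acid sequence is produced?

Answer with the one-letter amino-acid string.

Answer: MLDA

Derivation:
start AUG at pos 2
pos 2: AUG -> M; peptide=M
pos 5: CUA -> L; peptide=ML
pos 8: GAC -> D; peptide=MLD
pos 11: GCC -> A; peptide=MLDA
pos 14: UAG -> STOP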